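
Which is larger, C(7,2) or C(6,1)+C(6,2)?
Equal

By Pascal's identity: C(7,2) = C(6,1)+C(6,2) = 21. Equal.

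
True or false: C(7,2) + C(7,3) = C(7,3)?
False

Explanation: Pascal's identity gives C(8,3) = 56, whereas C(7,3) = 35.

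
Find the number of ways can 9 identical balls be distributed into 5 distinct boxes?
715

Reasoning: C(9+5-1, 5-1) = C(13, 4) = 715.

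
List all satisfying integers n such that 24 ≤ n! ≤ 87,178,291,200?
4, 5, 6, 7, 8, 9, 10, 11, 12, 13, 14

Explanation: n! is strictly increasing; 4! = 24 and 14! = 87,178,291,200, so valid n = 4, 5, 6, 7, 8, 9, 10, 11, 12, 13, 14.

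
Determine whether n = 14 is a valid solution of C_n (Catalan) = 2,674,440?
Yes

Reasoning: C_14 = C(28,14)/(14+1) = 40,116,600/15 = 2,674,440, which equals 2,674,440.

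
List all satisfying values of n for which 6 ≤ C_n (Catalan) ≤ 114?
4, 5

Reasoning: C_3=5; C_4=14; C_5=42; C_6=132. So valid n = 4, 5.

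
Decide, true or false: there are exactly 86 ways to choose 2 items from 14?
False

Working:
C(14,2) = 91 ≠ 86.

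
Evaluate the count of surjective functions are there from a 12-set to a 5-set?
165,528,000

Explanation: Onto functions = 5! × S(12,5)
First compute S(12,5) via recurrence:
Using the Stirling recurrence: S(n,k) = k·S(n-1,k) + S(n-1,k-1)
S(12,5) = 5·S(11,5) + S(11,4)
         = 5·246730 + 145750
         = 1233650 + 145750
         = 1,379,400
Then: 120 × 1379400 = 165,528,000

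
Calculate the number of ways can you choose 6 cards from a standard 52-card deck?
20,358,520

Explanation: C(52,6) = 20,358,520.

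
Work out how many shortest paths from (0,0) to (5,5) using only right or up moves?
252

Reasoning: Choose 5 rights from 10 moves: C(10,5) = 252.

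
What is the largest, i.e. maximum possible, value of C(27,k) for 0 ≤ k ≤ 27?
20,058,300

Reasoning: Maximum at k = 13 or k = 14: C(27,13) = 20,058,300.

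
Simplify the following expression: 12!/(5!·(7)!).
This is C(12,5) = 792.

Answer: 792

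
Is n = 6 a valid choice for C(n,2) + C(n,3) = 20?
No

C(6,2) + C(6,3) = 15 + 20 = 35, which does not equal 20.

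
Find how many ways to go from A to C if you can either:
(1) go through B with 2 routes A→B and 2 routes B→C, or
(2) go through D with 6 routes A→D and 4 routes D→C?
28

Explanation: Route via B: 2×2=4. Route via D: 6×4=24. Total: 28.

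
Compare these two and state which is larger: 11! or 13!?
13!

Reasoning: 11!=39,916,800, 13!=6,227,020,800. 13! > 11!.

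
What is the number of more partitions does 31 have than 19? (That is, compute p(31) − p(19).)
6,352

Solution: Pentagonal recurrence p(n) = p(n−1) + p(n−2) − p(n−5) − p(n−7) + …: p(31) = p(30) + p(29) − p(26) − p(24) + p(19) + p(16) − p(9) − p(5) = 5,604 + 4,565 − 2,436 − 1,575 + 490 + 231 − 30 − 7 = 6,842.
p(19) = p(18) + p(17) − p(14) − p(12) + p(7) + p(4) = 385 + 297 − 135 − 77 + 15 + 5 = 490.
Difference = 6,842 − 490 = 6,352.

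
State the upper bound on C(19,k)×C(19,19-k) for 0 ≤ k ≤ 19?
C(19,k)·C(19,19-k) = C(19,k)², maximised at the centre k = 9: C(19,9)² = 8,533,694,884.

Answer: 8,533,694,884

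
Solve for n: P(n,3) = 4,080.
17

Reasoning: P(n,3) = n(n−1)(n−2) is increasing in n; n(n−1)(n−2) ≈ (n−1)^3 = 4,080 gives n ≈ 17.0. Check: P(15,3) = 2,730, P(16,3) = 3,360, P(17,3) = 4,080 ✓. So n = 17.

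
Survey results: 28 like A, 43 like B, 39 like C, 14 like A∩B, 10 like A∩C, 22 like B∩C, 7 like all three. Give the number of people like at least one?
71

Solution: |A∪B∪C| = 28+43+39-14-10-22+7 = 71.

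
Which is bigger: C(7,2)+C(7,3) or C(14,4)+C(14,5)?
First=56, Second=3,003.
Final answer: C(14,4)+C(14,5)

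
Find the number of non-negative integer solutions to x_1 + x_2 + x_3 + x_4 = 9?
220

Working:
C(9+4-1, 4-1) = 220.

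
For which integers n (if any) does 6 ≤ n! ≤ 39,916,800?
n! is strictly increasing; 3! = 6 and 11! = 39,916,800, so valid n = 3, 4, 5, 6, 7, 8, 9, 10, 11.
Final answer: 3, 4, 5, 6, 7, 8, 9, 10, 11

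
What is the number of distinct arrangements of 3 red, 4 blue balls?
Multinomial: 7!/(3! × 4!) = 35.
Final answer: 35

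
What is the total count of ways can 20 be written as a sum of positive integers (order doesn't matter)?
627

Working:
Pentagonal recurrence p(n) = p(n−1) + p(n−2) − p(n−5) − p(n−7) + …: p(20) = p(19) + p(18) − p(15) − p(13) + p(8) + p(5) = 490 + 385 − 176 − 101 + 22 + 7 = 627.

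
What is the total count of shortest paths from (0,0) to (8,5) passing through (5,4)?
To (5,4): C(9,5)=126. From there: C(4,3)=4. Total: 504.
Final answer: 504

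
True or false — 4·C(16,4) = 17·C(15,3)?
Absorption identity k·C(n,k) = n·C(n-1,k-1). LHS = 4·1820 = 7,280; RHS = 17·455 = 7,735.

Answer: False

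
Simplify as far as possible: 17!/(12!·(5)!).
6,188
This is C(17,12) = 6,188.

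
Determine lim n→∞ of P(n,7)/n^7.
1

Reasoning: P(n,7) = n(n-1)···(n-6) ≈ n^7 for large n. Limit = 1.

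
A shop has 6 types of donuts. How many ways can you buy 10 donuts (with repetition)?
Stars and bars: C(10+6-1, 10) = C(15, 10) = 3,003.
Final answer: 3,003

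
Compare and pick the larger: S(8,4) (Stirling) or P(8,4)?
S(8,4) = 4·S(7,4) + S(7,3) = 4·350 + 301 = 1,701; P(8,4) = 1,680.
Final answer: S(8,4)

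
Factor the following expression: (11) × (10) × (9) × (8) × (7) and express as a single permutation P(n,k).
P(11,5) = 11!/(6)!

Reasoning: Product of 5 consecutive descending integers starting at 11: P(11,5) = 11!/6! = 55,440.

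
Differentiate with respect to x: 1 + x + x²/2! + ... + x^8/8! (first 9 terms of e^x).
1 + x + x²/2! + ... + x^7/7!

Reasoning: Differentiating term by term gives the first 8 terms of e^x.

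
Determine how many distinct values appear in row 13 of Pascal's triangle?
7
Row 13 has entries C(13,0)..C(13,13); by symmetry C(13,k)=C(13,13-k), giving 7 distinct values.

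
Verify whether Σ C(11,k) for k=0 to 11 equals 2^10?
False

Binomial theorem: Σ C(11,k) = (1+1)^11 = 2^11 = 2,048; RHS 2^10 = 1,024.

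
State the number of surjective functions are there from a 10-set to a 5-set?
5,103,000

Explanation: Onto functions = 5! × S(10,5)
First compute S(10,5) via recurrence:
Using the Stirling recurrence: S(n,k) = k·S(n-1,k) + S(n-1,k-1)
S(10,5) = 5·S(9,5) + S(9,4)
         = 5·6951 + 7770
         = 34755 + 7770
         = 42,525
Then: 120 × 42525 = 5,103,000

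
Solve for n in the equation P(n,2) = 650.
P(n,2) = n(n−1) is increasing in n; n(n−1) ≈ (n−0.5)^2 = 650 gives n ≈ 26.0. Check: P(24,2) = 552, P(25,2) = 600, P(26,2) = 650 ✓. So n = 26.
Final answer: 26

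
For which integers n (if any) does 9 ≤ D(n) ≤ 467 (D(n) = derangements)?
4, 5, 6

Solution: Using D(n) = (n−1)[D(n−1) + D(n−2)] with D(1)=0, D(2)=1: D(3)=2; D(4)=9; D(5)=44; D(6)=265; D(7)=1,854. So valid n = 4, 5, 6.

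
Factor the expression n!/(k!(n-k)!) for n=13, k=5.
C(13,5) = 1,287

This is the binomial coefficient C(13,5) = 1,287.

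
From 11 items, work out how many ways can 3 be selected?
165
C(11,3) = 11! / (3! × (11-3)!)
         = 11! / (3! × 8!)
         = 165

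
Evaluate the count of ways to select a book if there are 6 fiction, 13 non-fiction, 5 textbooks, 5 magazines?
By the addition principle: 6 + 13 + 5 + 5 = 29.
Final answer: 29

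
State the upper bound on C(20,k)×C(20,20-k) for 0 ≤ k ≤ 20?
34,134,779,536

C(20,k)·C(20,20-k) = C(20,k)², maximised at the centre k = 10: C(20,10)² = 34,134,779,536.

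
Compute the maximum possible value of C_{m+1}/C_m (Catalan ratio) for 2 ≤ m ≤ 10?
7/2

C_{m+1}/C_m = 2(2m+1)/(m+2), which increases with m. Maximum at m = 10: 2·21/12 = 7/2.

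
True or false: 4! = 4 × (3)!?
By definition n! = n × (n-1)!, so 4! = 4 × 3!.

Answer: True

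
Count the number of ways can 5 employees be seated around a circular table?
24

Solution: Circular arrangements: (5-1)! = 24.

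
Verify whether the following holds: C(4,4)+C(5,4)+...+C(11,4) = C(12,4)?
False
Hockey stick identity gives Σ = C(12,5) = 792; RHS C(12,4) = 495.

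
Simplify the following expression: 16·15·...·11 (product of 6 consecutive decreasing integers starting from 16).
5,765,760

Working:
This is P(16,6) = 16!/(10)! = 5,765,760.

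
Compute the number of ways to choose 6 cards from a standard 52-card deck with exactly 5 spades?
13 spades and 39 non-spades: C(13,5) × C(39,1) = 1287 × 39 = 50,193.

Answer: 50,193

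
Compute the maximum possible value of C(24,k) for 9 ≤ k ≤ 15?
2,704,156

Solution: C(24,k) is maximised at the centre of the row: C(24,12) = 2,704,156.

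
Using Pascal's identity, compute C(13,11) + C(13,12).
C(13,11) + C(13,12) = C(14,12) = 91.

Answer: 91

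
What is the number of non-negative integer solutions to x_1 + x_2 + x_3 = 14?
120

C(14+3-1, 3-1) = 120.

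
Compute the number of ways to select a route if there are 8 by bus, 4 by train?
12

Working:
By the addition principle: 8 + 4 = 12.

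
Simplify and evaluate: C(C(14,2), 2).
C(14,2) = 91, then C(91, 2) = 4,095.

Answer: 4,095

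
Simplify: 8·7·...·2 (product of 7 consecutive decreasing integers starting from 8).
40,320

Solution: This is P(8,7) = 8!/(1)! = 40,320.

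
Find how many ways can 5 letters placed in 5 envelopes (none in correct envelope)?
44

Explanation: Using D(n) = (n-1)[D(n-1) + D(n-2)]:
D(5) = (5-1) × [D(4) + D(3)]
      = 4 × [9 + 2]
      = 4 × 11
      = 44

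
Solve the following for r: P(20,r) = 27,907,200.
6

Reasoning: P(20,r) = 20·19·…·(20−r+1), a product of r factors. Multiplying down from 20: 20 = 20; 20·19 = 380; 20·19·18 = 6,840; 20·19·18·17 = 116,280; 20·19·18·17·16 = 1,860,480; 20·19·18·17·16·15 = 27,907,200 ✓ (6 factors). So r = 6.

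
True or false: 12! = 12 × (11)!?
By definition n! = n × (n-1)!, so 12! = 12 × 11!.

Answer: True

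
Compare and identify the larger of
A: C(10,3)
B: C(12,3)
A=C(10,3)=120, B=C(12,3)=220.

Answer: B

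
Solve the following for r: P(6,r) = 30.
2

P(6,r) = 6·5·…·(6−r+1), a product of r factors. Multiplying down from 6: 6 = 6; 6·5 = 30 ✓ (2 factors). So r = 2.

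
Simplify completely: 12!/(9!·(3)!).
220

Solution: This is C(12,9) = 220.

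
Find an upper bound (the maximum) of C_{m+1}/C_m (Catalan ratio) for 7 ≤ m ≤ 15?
62/17

Working:
C_{m+1}/C_m = 2(2m+1)/(m+2), which increases with m. Maximum at m = 15: 2·31/17 = 62/17.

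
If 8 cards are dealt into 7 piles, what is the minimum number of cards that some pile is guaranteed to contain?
2

Solution: Pigeonhole: ⌈8/7⌉ = 2.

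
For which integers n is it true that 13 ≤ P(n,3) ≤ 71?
P(3,3)=6; P(4,3)=24; P(5,3)=60; P(6,3)=120. So valid n = 4, 5.
Final answer: 4, 5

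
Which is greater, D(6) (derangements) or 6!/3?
D(6)

D(6) = (6-1)·[D(5) + D(4)] = 5·[44 + 9] = 265; 6!/3 = 720/3 = 240.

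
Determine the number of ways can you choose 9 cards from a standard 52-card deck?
3,679,075,400

Explanation: C(52,9) = 3,679,075,400.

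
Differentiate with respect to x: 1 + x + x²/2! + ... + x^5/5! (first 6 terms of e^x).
1 + x + x²/2! + ... + x^4/4!

Solution: Differentiating term by term gives the first 5 terms of e^x.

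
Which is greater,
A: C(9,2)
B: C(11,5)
B

Explanation: A=C(9,2)=36, B=C(11,5)=462.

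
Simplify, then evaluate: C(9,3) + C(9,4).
210

Working:
By Pascal's identity: C(10,4) = 210.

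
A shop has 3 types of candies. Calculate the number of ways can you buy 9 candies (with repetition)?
55
Stars and bars: C(9+3-1, 9) = C(11, 9) = 55.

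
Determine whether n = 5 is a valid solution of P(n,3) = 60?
Yes

P(5,3) = 5·4·3 = 60, which equals 60.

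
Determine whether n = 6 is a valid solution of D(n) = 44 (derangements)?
No

Reasoning: D(6) = (6-1)·[D(5) + D(4)] = 5·[44 + 9] = 265, which does not equal 44.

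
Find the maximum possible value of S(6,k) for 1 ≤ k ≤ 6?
90

Row S(6,k) for k = 1..6 (via S(n,k) = k·S(n−1,k) + S(n−1,k−1)): 1, 31, 90, 65, 15, 1. The row is unimodal; maximum at k = 3: 90.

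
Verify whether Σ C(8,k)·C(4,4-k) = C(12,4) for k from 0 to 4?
Vandermonde's identity gives C(12,4) = 495; RHS C(12,4) = 495.
Final answer: True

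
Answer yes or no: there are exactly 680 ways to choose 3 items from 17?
Yes

Reasoning: C(17,3) = 680.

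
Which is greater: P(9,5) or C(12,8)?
P(9,5)

Solution: P(9,5)=15,120, C(12,8)=495.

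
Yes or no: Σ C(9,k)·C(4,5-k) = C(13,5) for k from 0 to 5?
Yes

Explanation: Vandermonde's identity gives C(13,5) = 1,287; RHS C(13,5) = 1,287.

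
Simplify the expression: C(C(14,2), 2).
4,095
C(14,2) = 91, then C(91, 2) = 4,095.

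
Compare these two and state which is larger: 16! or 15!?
16!

16!=20,922,789,888,000, 15!=1,307,674,368,000. 16! > 15!.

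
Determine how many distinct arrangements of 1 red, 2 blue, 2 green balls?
Multinomial: 5!/(1! × 2! × 2!) = 30.
Final answer: 30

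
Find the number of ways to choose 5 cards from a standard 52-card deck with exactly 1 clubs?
1,069,263

Working:
13 clubs and 39 non-clubs: C(13,1) × C(39,4) = 13 × 82251 = 1,069,263.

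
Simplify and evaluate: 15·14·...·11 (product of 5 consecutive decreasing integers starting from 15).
360,360

Solution: This is P(15,5) = 15!/(10)! = 360,360.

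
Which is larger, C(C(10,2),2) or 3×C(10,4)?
C(C(10,2),2)

C(C(10,2),2)=990, 3×C(10,4)=630.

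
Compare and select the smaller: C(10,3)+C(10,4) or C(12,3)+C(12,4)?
C(10,3)+C(10,4)

Working:
First=330, Second=715.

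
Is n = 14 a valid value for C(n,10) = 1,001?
Yes

C(14,10) = 14·13·12·11·10·9·8·7·6·5/10! = 3,632,428,800/3,628,800 = 1,001, which equals 1,001.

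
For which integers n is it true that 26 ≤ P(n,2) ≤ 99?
6, 7, 8, 9, 10

Solution: P(5,2)=20; P(6,2)=30; P(7,2)=42; P(8,2)=56; P(9,2)=72; P(10,2)=90; P(11,2)=110. So valid n = 6, 7, 8, 9, 10.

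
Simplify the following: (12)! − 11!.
439,084,800

Solution: (12)! − 11! = (12)·11! − 11! = (12−1)·11! = 11·11! = 439,084,800.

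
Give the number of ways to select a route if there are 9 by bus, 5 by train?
14

Working:
By the addition principle: 9 + 5 = 14.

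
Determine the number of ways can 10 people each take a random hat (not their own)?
1,334,961

Reasoning: Using D(n) = (n-1)[D(n-1) + D(n-2)]:
D(10) = (10-1) × [D(9) + D(8)]
      = 9 × [133496 + 14833]
      = 9 × 148329
      = 1,334,961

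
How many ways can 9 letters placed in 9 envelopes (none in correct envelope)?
133,496

Using D(n) = (n-1)[D(n-1) + D(n-2)]:
D(9) = (9-1) × [D(8) + D(7)]
      = 8 × [14833 + 1854]
      = 8 × 16687
      = 133,496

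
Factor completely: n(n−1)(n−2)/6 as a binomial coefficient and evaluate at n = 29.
n(n−1)(n−2)/6 = n!/(3!(n−3)!) = C(n,3). At n = 29: C(29,3) = 3,654.
Final answer: C(n,3); C(29,3) = 3,654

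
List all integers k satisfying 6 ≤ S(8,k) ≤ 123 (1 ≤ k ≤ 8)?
S(8,1)=1; S(8,2)=127; S(8,3)=966; S(8,4)=1,701; S(8,5)=1,050; S(8,6)=266; S(8,7)=28; S(8,8)=1. So valid k = 7.
Final answer: 7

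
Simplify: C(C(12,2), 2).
2,145

Solution: C(12,2) = 66, then C(66, 2) = 2,145.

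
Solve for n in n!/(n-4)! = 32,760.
n!/(n-4)! = n×(n-1)×(n-2)×(n-3), a product of 4 consecutive integers ≈ (n−1.5)^4. 32,760^(1/4) + 1.5 ≈ 15.0; check n = 15: 15×14×13×12 = 32,760 ✓. So n = 15.

Answer: 15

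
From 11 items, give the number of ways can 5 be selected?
462

Explanation: C(11,5) = 11! / (5! × (11-5)!)
         = 11! / (5! × 6!)
         = 462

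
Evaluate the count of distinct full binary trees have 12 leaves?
58,786

Solution: Using the Catalan number formula: C_n = C(2n, n) / (n+1)
C_11 = C(22, 11) / (11+1)
     = 705432 / 12
     = 58,786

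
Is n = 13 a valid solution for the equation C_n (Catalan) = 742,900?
Yes
C_13 = C(26,13)/(13+1) = 10,400,600/14 = 742,900, which equals 742,900.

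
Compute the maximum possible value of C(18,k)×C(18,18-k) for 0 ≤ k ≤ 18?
C(18,k)·C(18,18-k) = C(18,k)², maximised at the centre k = 9: C(18,9)² = 2,363,904,400.

Answer: 2,363,904,400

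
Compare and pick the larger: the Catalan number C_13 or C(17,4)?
C_13

Working:
C_13 = C(26,13)/(13+1) = 10,400,600/14 = 742,900; C(17,4) = 2,380.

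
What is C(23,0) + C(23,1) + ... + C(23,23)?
8,388,608

Explanation: Sum of binomial coefficients = 2^23 = 8,388,608.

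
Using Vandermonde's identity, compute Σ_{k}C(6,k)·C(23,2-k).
406

Solution: = C(6+23,2) = C(29,2) = 406.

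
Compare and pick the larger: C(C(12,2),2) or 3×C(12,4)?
C(C(12,2),2)

Reasoning: C(C(12,2),2)=2,145, 3×C(12,4)=1,485.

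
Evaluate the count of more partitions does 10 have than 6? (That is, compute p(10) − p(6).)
31
Pentagonal recurrence p(n) = p(n−1) + p(n−2) − p(n−5) − p(n−7) + …: p(10) = p(9) + p(8) − p(5) − p(3) = 30 + 22 − 7 − 3 = 42.
p(6) = p(5) + p(4) − p(1) = 7 + 5 − 1 = 11.
Difference = 42 − 11 = 31.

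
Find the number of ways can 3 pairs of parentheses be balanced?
5

Using the Catalan number formula: C_n = C(2n, n) / (n+1)
C_3 = C(6, 3) / (3+1)
     = 20 / 4
     = 5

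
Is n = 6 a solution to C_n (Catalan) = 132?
Yes

C_6 = C(12,6)/(6+1) = 924/7 = 132, which equals 132.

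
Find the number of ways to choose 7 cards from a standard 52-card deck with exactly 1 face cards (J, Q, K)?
46,060,560

12 face cards and 40 non-face cards: C(12,1) × C(40,6) = 12 × 3,838,380 = 46,060,560.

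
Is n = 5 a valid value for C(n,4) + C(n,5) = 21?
C(5,4) + C(5,5) = 5 + 1 = 6, which does not equal 21.
Final answer: No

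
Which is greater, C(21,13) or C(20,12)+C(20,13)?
Equal

Working:
By Pascal's identity: C(21,13) = C(20,12)+C(20,13) = 203,490. Equal.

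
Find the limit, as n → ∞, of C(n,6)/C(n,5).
∞

C(n,6)/C(n,5) = (n-5)/6 → ∞ as n → ∞.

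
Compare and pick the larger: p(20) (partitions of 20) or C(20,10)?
C(20,10)

Explanation: Pentagonal recurrence p(n) = p(n−1) + p(n−2) − p(n−5) − p(n−7) + …: p(20) = p(19) + p(18) − p(15) − p(13) + p(8) + p(5) = 490 + 385 − 176 − 101 + 22 + 7 = 627; C(20,10) = 184,756.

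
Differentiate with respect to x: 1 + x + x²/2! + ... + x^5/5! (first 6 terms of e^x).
1 + x + x²/2! + ... + x^4/4!

Reasoning: Differentiating term by term gives the first 5 terms of e^x.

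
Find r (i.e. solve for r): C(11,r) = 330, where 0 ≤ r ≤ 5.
4

C(11,r) is increasing for 0 ≤ r ≤ 5. Stepping up (C(11,r+1) = C(11,r)·(11−r)/(r+1)): C(11,1) = 11, C(11,2) = 55, C(11,3) = 165, C(11,4) = 330 ✓. So r = 4.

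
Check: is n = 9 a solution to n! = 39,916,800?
No

Reasoning: 9! = 9·8! = 9·40,320 = 362,880, which does not equal 39,916,800.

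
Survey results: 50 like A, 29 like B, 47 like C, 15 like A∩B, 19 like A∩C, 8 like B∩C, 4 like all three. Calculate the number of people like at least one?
88

Working:
|A∪B∪C| = 50+29+47-15-19-8+4 = 88.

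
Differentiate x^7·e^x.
(7x^6 + x^7)e^x

Solution: Product rule: d/dx[x^7]·e^x + x^7·d/dx[e^x] = 7x^{6}e^x + x^7e^x.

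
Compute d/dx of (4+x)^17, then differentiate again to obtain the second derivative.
272(4+x)^15

Working:
First derivative: 17(4+x)^{16}. Second derivative: 17·16·(4+x)^{15} = 272(4+x)^{15}.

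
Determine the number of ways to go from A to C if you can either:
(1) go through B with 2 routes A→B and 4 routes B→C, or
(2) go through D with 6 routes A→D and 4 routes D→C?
32

Reasoning: Route via B: 2×4=8. Route via D: 6×4=24. Total: 32.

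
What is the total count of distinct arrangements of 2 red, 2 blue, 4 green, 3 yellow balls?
69,300

Working:
Multinomial: 11!/(2! × 2! × 4! × 3!) = 69,300.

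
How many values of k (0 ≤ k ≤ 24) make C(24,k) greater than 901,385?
7

Reasoning: Row 24 is unimodal and symmetric about k=24/2. C(24,8)=735,471 ≤ 901,385; C(24,9)=1,307,504 > 901,385; by symmetry C(24,k) > 901,385 for k = 9..15. That's 15 - 9 + 1 = 7 values.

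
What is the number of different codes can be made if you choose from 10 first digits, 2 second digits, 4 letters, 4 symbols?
320

By the multiplication principle: 10 × 2 × 4 × 4 = 320.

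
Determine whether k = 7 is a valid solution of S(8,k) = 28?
Yes

Solution: S(8,7) = 7·S(7,7) + S(7,6) = 7·1 + 21 = 28, which equals 28.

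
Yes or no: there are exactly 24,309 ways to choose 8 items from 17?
No

C(17,8) = 24,310 ≠ 24309.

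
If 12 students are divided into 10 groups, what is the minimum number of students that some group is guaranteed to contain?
2

Reasoning: Pigeonhole: ⌈12/10⌉ = 2.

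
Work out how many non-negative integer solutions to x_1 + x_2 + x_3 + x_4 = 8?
165

Explanation: C(8+4-1, 4-1) = 165.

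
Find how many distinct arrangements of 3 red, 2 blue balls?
Multinomial: 5!/(3! × 2!) = 10.
Final answer: 10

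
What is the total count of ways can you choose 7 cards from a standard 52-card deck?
C(52,7) = 133,784,560.
Final answer: 133,784,560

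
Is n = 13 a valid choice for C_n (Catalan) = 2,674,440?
No
C_13 = C(26,13)/(13+1) = 10,400,600/14 = 742,900, which does not equal 2,674,440.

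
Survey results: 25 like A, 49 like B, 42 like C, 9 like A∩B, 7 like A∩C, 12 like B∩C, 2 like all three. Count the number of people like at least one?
90
|A∪B∪C| = 25+49+42-9-7-12+2 = 90.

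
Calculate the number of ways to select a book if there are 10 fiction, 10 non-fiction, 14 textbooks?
By the addition principle: 10 + 10 + 14 = 34.
Final answer: 34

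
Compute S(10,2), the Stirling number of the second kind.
511

Solution: Using the Stirling recurrence: S(n,k) = k·S(n-1,k) + S(n-1,k-1)
S(10,2) = 2·S(9,2) + S(9,1)
         = 2·255 + 1
         = 510 + 1
         = 511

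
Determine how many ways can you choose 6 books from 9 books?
84

C(9,6) = 9! / (6! × (9-6)!)
         = 9! / (6! × 3!)
         = 84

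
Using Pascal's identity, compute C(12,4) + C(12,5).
C(12,4) + C(12,5) = C(13,5) = 1,287.
Final answer: 1,287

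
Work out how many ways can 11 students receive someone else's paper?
Using D(n) = (n-1)[D(n-1) + D(n-2)]:
D(11) = (11-1) × [D(10) + D(9)]
      = 10 × [1334961 + 133496]
      = 10 × 1468457
      = 14,684,570
Final answer: 14,684,570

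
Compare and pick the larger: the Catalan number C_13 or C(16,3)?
C_13 = C(26,13)/(13+1) = 10,400,600/14 = 742,900; C(16,3) = 560.
Final answer: C_13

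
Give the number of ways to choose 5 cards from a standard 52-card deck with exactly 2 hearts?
712,842

Solution: 13 hearts and 39 non-hearts: C(13,2) × C(39,3) = 78 × 9139 = 712,842.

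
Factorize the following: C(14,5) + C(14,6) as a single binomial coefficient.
By Pascal's identity: C(14,5) + C(14,6) = C(15,6) = 5,005.
Final answer: C(15,6)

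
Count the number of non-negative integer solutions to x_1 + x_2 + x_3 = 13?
105

Solution: C(13+3-1, 3-1) = 105.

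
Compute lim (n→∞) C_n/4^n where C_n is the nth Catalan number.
0

Solution: C_n ~ 4^n/(n^(3/2)√π), so n^0·C_n/4^n ~ n^(0 − 3/2)/√π → 0.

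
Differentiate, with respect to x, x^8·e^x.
(8x^7 + x^8)e^x

Product rule: d/dx[x^8]·e^x + x^8·d/dx[e^x] = 8x^{7}e^x + x^8e^x.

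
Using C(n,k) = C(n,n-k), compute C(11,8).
165

Reasoning: C(11,8) = C(11,3) = 165.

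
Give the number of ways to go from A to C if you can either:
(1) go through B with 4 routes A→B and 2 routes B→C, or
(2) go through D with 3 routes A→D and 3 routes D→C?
17

Explanation: Route via B: 4×2=8. Route via D: 3×3=9. Total: 17.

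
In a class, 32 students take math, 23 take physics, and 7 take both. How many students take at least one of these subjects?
48

Working:
|A∪B| = |A|+|B|-|A∩B| = 32+23-7 = 48.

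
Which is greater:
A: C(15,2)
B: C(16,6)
B

Working:
A=C(15,2)=105, B=C(16,6)=8,008.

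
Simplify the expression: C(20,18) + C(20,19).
210

Reasoning: By Pascal's identity: C(21,19) = 210.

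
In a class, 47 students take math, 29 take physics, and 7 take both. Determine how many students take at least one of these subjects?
69

Solution: |A∪B| = |A|+|B|-|A∩B| = 47+29-7 = 69.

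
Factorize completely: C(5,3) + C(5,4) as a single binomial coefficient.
C(6,4)

Solution: By Pascal's identity: C(5,3) + C(5,4) = C(6,4) = 15.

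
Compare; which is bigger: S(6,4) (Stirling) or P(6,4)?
P(6,4)

Working:
S(6,4) = 4·S(5,4) + S(5,3) = 4·10 + 25 = 65; P(6,4) = 360.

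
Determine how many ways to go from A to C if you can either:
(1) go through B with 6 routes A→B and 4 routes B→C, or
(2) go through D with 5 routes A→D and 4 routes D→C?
44

Solution: Route via B: 6×4=24. Route via D: 5×4=20. Total: 44.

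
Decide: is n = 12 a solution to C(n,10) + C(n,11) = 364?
No

Reasoning: C(12,10) + C(12,11) = 66 + 12 = 78, which does not equal 364.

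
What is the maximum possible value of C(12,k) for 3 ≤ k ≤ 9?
924

Working:
C(12,k) is maximised at the centre of the row: C(12,6) = 924.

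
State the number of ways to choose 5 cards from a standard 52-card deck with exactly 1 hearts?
13 hearts and 39 non-hearts: C(13,1) × C(39,4) = 13 × 82251 = 1,069,263.
Final answer: 1,069,263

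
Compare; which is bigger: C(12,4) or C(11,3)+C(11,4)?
Equal

By Pascal's identity: C(12,4) = C(11,3)+C(11,4) = 495. Equal.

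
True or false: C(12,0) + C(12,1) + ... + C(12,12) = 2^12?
True

Working:
Binomial theorem with x = y = 1: Σ C(12,i) = (1+1)^12 = 2^12 = 4,096. The statement holds.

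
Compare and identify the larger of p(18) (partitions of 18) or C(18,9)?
C(18,9)

Solution: Pentagonal recurrence p(n) = p(n−1) + p(n−2) − p(n−5) − p(n−7) + …: p(18) = p(17) + p(16) − p(13) − p(11) + p(6) + p(3) = 297 + 231 − 101 − 56 + 11 + 3 = 385; C(18,9) = 48,620.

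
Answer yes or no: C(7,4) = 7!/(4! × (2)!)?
The correct denominator is 4!×3!, giving C(7,4) = 35; the stated RHS is 7!/(4!×2!) = 105 ≠ 35, so the statement does not hold.
Final answer: No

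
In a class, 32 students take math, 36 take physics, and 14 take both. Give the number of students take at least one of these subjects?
54

|A∪B| = |A|+|B|-|A∩B| = 32+36-14 = 54.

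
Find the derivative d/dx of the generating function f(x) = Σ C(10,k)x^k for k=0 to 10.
Term-by-term differentiation gives Σ k·C(10,k)x^{k-1} for k=1 to 10.

Answer: Σ k·C(10,k)x^(k-1) for k=1 to 10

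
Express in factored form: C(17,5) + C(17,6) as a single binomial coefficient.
By Pascal's identity: C(17,5) + C(17,6) = C(18,6) = 18,564.

Answer: C(18,6)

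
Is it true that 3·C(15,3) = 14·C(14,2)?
False
Absorption identity k·C(n,k) = n·C(n-1,k-1). LHS = 3·455 = 1,365; RHS = 14·91 = 1,274.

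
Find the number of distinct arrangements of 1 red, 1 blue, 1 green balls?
6

Solution: Multinomial: 3!/(1! × 1! × 1!) = 6.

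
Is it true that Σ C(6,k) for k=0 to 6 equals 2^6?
Binomial theorem: Σ C(6,k) = (1+1)^6 = 2^6 = 64; RHS 2^6 = 64.
Final answer: True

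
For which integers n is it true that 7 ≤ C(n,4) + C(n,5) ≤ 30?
6

Solution: C(5,4)+C(5,5)=6; C(6,4)+C(6,5)=21; C(7,4)+C(7,5)=56. So valid n = 6.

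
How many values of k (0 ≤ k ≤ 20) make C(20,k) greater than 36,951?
9

Working:
Row 20 is unimodal and symmetric about k=20/2. C(20,5)=15,504 ≤ 36,951; C(20,6)=38,760 > 36,951; by symmetry C(20,k) > 36,951 for k = 6..14. That's 14 - 6 + 1 = 9 values.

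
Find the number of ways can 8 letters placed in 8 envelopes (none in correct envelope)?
14,833

Working:
Using D(n) = (n-1)[D(n-1) + D(n-2)]:
D(8) = (8-1) × [D(7) + D(6)]
      = 7 × [1854 + 265]
      = 7 × 2119
      = 14,833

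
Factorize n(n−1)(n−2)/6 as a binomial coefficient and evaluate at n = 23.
C(n,3); C(23,3) = 1,771

Working:
n(n−1)(n−2)/6 = n!/(3!(n−3)!) = C(n,3). At n = 23: C(23,3) = 1,771.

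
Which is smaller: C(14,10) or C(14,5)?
C(14,10)
C(14,10)=1,001, C(14,5)=2,002.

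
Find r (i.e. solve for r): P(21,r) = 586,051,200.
7

Working:
P(21,r) = 21·20·…·(21−r+1), a product of r factors. Multiplying down from 21: 21 = 21; 21·20 = 420; 21·20·19 = 7,980; 21·20·19·18 = 143,640; 21·20·19·18·17 = 2,441,880; 21·20·19·18·17·16 = 39,070,080; 21·20·19·18·17·16·15 = 586,051,200 ✓ (7 factors). So r = 7.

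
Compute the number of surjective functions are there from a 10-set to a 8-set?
Onto functions = 8! × S(10,8)
First compute S(10,8) via recurrence:
Using the Stirling recurrence: S(n,k) = k·S(n-1,k) + S(n-1,k-1)
S(10,8) = 8·S(9,8) + S(9,7)
         = 8·36 + 462
         = 288 + 462
         = 750
Then: 40320 × 750 = 30,240,000

Answer: 30,240,000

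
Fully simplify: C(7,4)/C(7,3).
1

Working:
C(n,k+1)/C(n,k) = (n−k)/(k+1). Here (7−3)/(3+1) = 4/4 = 1.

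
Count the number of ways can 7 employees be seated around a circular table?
720
Circular arrangements: (7-1)! = 720.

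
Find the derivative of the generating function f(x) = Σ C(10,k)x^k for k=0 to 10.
Term-by-term differentiation gives Σ k·C(10,k)x^{k-1} for k=1 to 10.

Answer: Σ k·C(10,k)x^(k-1) for k=1 to 10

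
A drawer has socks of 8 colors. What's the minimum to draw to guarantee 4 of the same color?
Worst case: 3 of each = 24. One more: 25.
Final answer: 25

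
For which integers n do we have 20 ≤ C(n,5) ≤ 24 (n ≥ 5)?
C(6,5)=6; C(7,5)=21; C(8,5)=56. So valid n = 7.

Answer: 7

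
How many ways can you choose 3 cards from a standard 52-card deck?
22,100

Reasoning: C(52,3) = 22,100.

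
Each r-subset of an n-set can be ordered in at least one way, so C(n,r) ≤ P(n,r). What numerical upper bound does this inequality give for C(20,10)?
670,442,572,800

P(20,10) = 20·19·18·17·16·15·14·13·12·11 = 670,442,572,800, so C(20,10) ≤ 670,442,572,800. (The bound is loose by a factor of 10! = 3,628,800: C(20,10) = 670,442,572,800/3,628,800 = 184,756.)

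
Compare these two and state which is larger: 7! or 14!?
14!

7!=5,040, 14!=87,178,291,200. 14! > 7!.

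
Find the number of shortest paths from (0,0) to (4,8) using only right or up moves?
Choose 4 rights from 12 moves: C(12,4) = 495.
Final answer: 495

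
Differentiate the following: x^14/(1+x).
Quotient rule: [14x^{13}(1+x) - x^14]/(1+x)².
Final answer: (14x^13(1+x) - x^14)/(1+x)²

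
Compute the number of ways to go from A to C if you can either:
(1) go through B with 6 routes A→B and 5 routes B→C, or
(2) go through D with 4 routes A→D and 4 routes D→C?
46
Route via B: 6×5=30. Route via D: 4×4=16. Total: 46.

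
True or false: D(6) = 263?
False

Working:
Derangements of 6 elements: D(6) = (6-1)·[D(5) + D(4)] = 5·[44 + 9] = 265.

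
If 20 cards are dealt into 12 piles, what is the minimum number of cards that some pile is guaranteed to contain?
2

Solution: Pigeonhole: ⌈20/12⌉ = 2.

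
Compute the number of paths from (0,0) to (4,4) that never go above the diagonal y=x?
14

Solution: Counted by the Catalan number C_4: C_4 = C(8,4)/(4+1) = 70/5 = 14.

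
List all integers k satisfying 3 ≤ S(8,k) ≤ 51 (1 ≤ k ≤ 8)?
7
S(8,1)=1; S(8,2)=127; S(8,3)=966; S(8,4)=1,701; S(8,5)=1,050; S(8,6)=266; S(8,7)=28; S(8,8)=1. So valid k = 7.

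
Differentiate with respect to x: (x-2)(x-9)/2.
d/dx[(x-2)(x-9)] = (x-9) + (x-2) = 2x - 11. Dividing by 2 gives (2x - 11)/2.
Final answer: (2x - 11)/2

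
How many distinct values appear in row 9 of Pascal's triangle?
5

Reasoning: Row 9 has entries C(9,0)..C(9,9); by symmetry C(9,k)=C(9,9-k), giving 5 distinct values.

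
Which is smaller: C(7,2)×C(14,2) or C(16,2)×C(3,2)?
C(16,2)×C(3,2)

Solution: C(7,2)×C(14,2)=1,911, C(16,2)×C(3,2)=360.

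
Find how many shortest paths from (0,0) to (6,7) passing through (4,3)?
525

Working:
To (4,3): C(7,4)=35. From there: C(6,2)=15. Total: 525.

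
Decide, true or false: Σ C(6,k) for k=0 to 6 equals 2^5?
False
Binomial theorem: Σ C(6,k) = (1+1)^6 = 2^6 = 64; RHS 2^5 = 32.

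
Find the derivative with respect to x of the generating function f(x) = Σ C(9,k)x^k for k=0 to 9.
Σ k·C(9,k)x^(k-1) for k=1 to 9

Reasoning: Term-by-term differentiation gives Σ k·C(9,k)x^{k-1} for k=1 to 9.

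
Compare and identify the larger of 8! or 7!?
8!

Working:
8!=40,320, 7!=5,040. 8! > 7!.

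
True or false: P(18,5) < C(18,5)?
False

Working:
P(18,5) = 1,028,160 and C(18,5) = 8,568; P(n,r) = r! × C(n,r) so P > C whenever r ≥ 2.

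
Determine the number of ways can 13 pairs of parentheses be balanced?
Using the Catalan number formula: C_n = C(2n, n) / (n+1)
C_13 = C(26, 13) / (13+1)
     = 10400600 / 14
     = 742,900

Answer: 742,900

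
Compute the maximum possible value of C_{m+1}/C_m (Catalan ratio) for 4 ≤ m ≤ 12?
C_{m+1}/C_m = 2(2m+1)/(m+2), which increases with m. Maximum at m = 12: 2·25/14 = 25/7.

Answer: 25/7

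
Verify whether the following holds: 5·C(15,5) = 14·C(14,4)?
Absorption identity k·C(n,k) = n·C(n-1,k-1). LHS = 5·3003 = 15,015; RHS = 14·1001 = 14,014.

Answer: False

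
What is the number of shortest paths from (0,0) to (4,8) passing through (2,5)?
210

Working:
To (2,5): C(7,2)=21. From there: C(5,2)=10. Total: 210.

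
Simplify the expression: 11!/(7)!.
7,920

This equals 11×10×...×8 = 7,920.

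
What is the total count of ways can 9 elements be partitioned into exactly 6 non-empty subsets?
2,646

Explanation: This equals S(9,6), the Stirling number of the 2nd kind.
Using the Stirling recurrence: S(n,k) = k·S(n-1,k) + S(n-1,k-1)
S(9,6) = 6·S(8,6) + S(8,5)
         = 6·266 + 1050
         = 1596 + 1050
         = 2,646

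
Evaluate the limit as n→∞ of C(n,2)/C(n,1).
∞

Solution: C(n,2)/C(n,1) = (n-1)/2 → ∞ as n → ∞.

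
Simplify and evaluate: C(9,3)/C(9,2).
7/3

Solution: C(n,k+1)/C(n,k) = (n−k)/(k+1). Here (9−2)/(2+1) = 7/3 = 7/3.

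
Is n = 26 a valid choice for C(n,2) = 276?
No

Working:
C(26,2) = 26·25/2! = 650/2 = 325, which does not equal 276.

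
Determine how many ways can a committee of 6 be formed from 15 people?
5,005

Reasoning: C(15,6) = 15! / (6! × (15-6)!)
         = 15! / (6! × 9!)
         = 5,005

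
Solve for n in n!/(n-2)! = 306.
n!/(n-2)! = n×(n-1), a product of 2 consecutive integers ≈ (n−0.5)^2. 306^(1/2) + 0.5 ≈ 18.0; check n = 18: 18×17 = 306 ✓. So n = 18.
Final answer: 18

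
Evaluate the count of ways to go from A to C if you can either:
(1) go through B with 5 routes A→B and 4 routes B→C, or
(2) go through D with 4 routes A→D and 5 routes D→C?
Route via B: 5×4=20. Route via D: 4×5=20. Total: 40.
Final answer: 40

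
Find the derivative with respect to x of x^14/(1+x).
(14x^13(1+x) - x^14)/(1+x)²

Reasoning: Quotient rule: [14x^{13}(1+x) - x^14]/(1+x)².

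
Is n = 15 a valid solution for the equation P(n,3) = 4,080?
No
P(15,3) = 15·14·13 = 2,730, which does not equal 4,080.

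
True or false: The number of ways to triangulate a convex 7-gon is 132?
Triangulations of a convex 7-gon are counted by the Catalan number C_5: C_5 = C(10,5)/(5+1) = 252/6 = 42.

Answer: False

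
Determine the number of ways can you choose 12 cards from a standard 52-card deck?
206,379,406,870
C(52,12) = 206,379,406,870.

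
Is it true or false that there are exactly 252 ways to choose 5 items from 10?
True

Explanation: C(10,5) = 252.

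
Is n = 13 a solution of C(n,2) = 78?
Yes
C(13,2) = 13·12/2! = 156/2 = 78, which equals 78.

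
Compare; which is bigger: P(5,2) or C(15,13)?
C(15,13)

Reasoning: P(5,2)=20, C(15,13)=105.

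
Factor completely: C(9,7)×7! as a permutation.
P(9,7)

Reasoning: C(9,7)×7! = [9!/(7!(2)!)]×7! = 9!/(2)! = P(9,7) = 181,440.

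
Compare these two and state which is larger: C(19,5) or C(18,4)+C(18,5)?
Equal

Reasoning: By Pascal's identity: C(19,5) = C(18,4)+C(18,5) = 11,628. Equal.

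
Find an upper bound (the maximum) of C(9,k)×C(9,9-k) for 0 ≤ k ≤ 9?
15,876

C(9,k)·C(9,9-k) = C(9,k)², maximised at the centre k = 4: C(9,4)² = 15,876.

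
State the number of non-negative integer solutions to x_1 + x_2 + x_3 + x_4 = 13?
560

Reasoning: C(13+4-1, 4-1) = 560.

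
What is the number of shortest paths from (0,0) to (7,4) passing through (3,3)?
100

Reasoning: To (3,3): C(6,3)=20. From there: C(5,4)=5. Total: 100.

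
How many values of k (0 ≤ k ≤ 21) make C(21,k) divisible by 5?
Checking C(21,k) mod 5 for k = 0..21: divisible at k = 2, 3, 4, 7, 8, 9, 12, 13, 14, 17, 18, 19. That's 12 values.

Answer: 12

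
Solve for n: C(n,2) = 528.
33

Explanation: C(n,2) = n(n−1)/2! is increasing in n, and n(n−1) = 2!·528 = 1,056 ≈ (n−0.5)^2 gives n ≈ 33.0. Check: C(31,2) = 465, C(32,2) = 496, C(33,2) = 528 ✓. So n = 33.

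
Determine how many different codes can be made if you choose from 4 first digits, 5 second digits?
20
By the multiplication principle: 4 × 5 = 20.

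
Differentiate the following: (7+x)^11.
11(7+x)^10

Explanation: Using the power rule: d/dx (7+x)^11 = 11(7+x)^{10}.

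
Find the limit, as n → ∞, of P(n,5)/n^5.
1

Reasoning: P(n,5) = n(n-1)···(n-4) ≈ n^5 for large n. Limit = 1.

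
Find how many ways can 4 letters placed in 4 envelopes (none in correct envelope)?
Using D(n) = (n-1)[D(n-1) + D(n-2)]:
D(4) = (4-1) × [D(3) + D(2)]
      = 3 × [2 + 1]
      = 3 × 3
      = 9
Final answer: 9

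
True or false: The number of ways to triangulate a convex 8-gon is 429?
False

Reasoning: Triangulations of a convex 8-gon are counted by the Catalan number C_6: C_6 = C(12,6)/(6+1) = 924/7 = 132.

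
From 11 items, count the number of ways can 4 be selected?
330

Explanation: C(11,4) = 11! / (4! × (11-4)!)
         = 11! / (4! × 7!)
         = 330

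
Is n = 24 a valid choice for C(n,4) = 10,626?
C(24,4) = 24·23·22·21/4! = 255,024/24 = 10,626, which equals 10,626.

Answer: Yes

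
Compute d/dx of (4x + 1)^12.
48(4x + 1)^11

Chain rule: 12(4x+1)^{11} × 4 = 48(4x+1)^{11}.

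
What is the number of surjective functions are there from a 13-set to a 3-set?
1,569,750

Reasoning: Onto functions = 3! × S(13,3)
First compute S(13,3) via recurrence:
Using the Stirling recurrence: S(n,k) = k·S(n-1,k) + S(n-1,k-1)
S(13,3) = 3·S(12,3) + S(12,2)
         = 3·86526 + 2047
         = 259578 + 2047
         = 261,625
Then: 6 × 261625 = 1,569,750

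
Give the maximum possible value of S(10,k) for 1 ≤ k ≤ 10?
42,525

Working:
Row S(10,k) for k = 1..10 (via S(n,k) = k·S(n−1,k) + S(n−1,k−1)): 1, 511, 9,330, 34,105, 42,525, 22,827, 5,880, 750, 45, 1. The row is unimodal; maximum at k = 5: 42,525.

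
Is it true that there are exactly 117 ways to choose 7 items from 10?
False

Explanation: C(10,7) = 120 ≠ 117.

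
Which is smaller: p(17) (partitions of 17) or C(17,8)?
Pentagonal recurrence p(n) = p(n−1) + p(n−2) − p(n−5) − p(n−7) + …: p(17) = p(16) + p(15) − p(12) − p(10) + p(5) + p(2) = 231 + 176 − 77 − 42 + 7 + 2 = 297; C(17,8) = 24,310.

Answer: p(17)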